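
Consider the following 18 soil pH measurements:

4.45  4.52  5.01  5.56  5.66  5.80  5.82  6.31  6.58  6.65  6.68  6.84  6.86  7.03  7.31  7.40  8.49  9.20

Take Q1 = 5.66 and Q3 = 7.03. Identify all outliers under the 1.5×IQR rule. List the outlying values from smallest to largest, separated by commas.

IQR = Q3 − Q1 = 7.03 − 5.66 = 1.37.
Lower fence = Q1 − 1.5·IQR = 5.66 − 2.055 = 3.605.
Upper fence = Q3 + 1.5·IQR = 7.03 + 2.055 = 9.085.
9.20 > 9.085 → outlier.
All remaining values lie within [3.605, 9.085].

9.20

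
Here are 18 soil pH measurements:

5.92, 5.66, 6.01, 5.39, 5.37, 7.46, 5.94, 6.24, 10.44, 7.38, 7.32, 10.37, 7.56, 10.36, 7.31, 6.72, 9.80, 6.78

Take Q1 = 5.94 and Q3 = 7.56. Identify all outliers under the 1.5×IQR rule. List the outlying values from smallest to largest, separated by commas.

IQR = Q3 − Q1 = 7.56 − 5.94 = 1.62.
Lower fence = Q1 − 1.5·IQR = 5.94 − 2.43 = 3.51.
Upper fence = Q3 + 1.5·IQR = 7.56 + 2.43 = 9.99.
10.36 > 9.99 → outlier.
10.37 > 9.99 → outlier.
10.44 > 9.99 → outlier.
All remaining values lie within [3.51, 9.99].

10.36, 10.37, 10.44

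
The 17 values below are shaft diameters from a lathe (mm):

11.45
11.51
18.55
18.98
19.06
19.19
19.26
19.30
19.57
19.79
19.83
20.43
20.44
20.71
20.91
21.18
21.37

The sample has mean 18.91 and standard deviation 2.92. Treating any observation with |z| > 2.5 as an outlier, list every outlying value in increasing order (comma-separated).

11.45, 11.51

Cutoffs at x̄ ± 2.5s: 18.91 ± 2.5·2.92 = [11.61, 26.21].
11.45: z = -2.55, |z| > 2.5 → outlier.
11.51: z = -2.53, |z| > 2.5 → outlier.
Every other value lies within [11.61, 26.21].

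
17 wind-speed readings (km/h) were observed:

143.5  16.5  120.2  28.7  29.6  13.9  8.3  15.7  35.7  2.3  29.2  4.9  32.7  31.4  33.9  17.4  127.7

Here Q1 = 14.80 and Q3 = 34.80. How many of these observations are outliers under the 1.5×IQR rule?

3

IQR = 20.00; fences at 14.80 − 30.00 = -15.20 and 34.80 + 30.00 = 64.80.
Outside the cutoffs: 120.2, 127.7, 143.5.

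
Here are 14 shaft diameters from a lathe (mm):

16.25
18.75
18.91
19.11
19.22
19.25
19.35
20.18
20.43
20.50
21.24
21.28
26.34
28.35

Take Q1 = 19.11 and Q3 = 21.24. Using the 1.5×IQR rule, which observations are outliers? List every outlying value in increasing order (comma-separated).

IQR = Q3 − Q1 = 21.24 − 19.11 = 2.13.
Lower fence = Q1 − 1.5·IQR = 19.11 − 3.195 = 15.915.
Upper fence = Q3 + 1.5·IQR = 21.24 + 3.195 = 24.435.
26.34 > 24.435 → outlier.
28.35 > 24.435 → outlier.
All remaining values lie within [15.915, 24.435].

26.34, 28.35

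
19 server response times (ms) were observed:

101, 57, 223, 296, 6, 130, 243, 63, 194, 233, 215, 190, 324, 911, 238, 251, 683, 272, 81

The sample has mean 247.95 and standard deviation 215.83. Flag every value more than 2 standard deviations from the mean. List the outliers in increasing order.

683, 911

Cutoffs at x̄ ± 2s: 247.95 ± 2·215.83 = [-183.71, 679.61].
683: z = 2.02, |z| > 2 → outlier.
911: z = 3.07, |z| > 2 → outlier.
Every other value lies within [-183.71, 679.61].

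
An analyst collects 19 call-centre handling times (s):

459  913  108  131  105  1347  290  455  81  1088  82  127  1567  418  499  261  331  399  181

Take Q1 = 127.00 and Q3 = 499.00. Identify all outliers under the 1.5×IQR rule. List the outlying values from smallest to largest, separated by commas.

1088, 1347, 1567

IQR = Q3 − Q1 = 499.00 − 127.00 = 372.00.
Lower fence = Q1 − 1.5·IQR = 127.00 − 558.00 = -431.00.
Upper fence = Q3 + 1.5·IQR = 499.00 + 558.00 = 1057.00.
1088 > 1057.00 → outlier.
1347 > 1057.00 → outlier.
1567 > 1057.00 → outlier.
All remaining values lie within [-431.00, 1057.00].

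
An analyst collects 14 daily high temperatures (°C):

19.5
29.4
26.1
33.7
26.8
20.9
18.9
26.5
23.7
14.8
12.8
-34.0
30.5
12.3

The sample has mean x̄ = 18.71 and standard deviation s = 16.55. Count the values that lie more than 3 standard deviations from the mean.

1

Cutoffs: x̄ ± 3s = [-30.94, 68.36].
Outside the cutoffs: -34.0.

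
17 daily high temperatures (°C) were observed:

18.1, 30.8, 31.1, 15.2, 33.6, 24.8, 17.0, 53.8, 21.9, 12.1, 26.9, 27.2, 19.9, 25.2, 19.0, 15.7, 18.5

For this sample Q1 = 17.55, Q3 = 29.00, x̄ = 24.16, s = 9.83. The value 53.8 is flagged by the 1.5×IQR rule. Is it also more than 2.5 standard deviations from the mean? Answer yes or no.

z = (53.8 − 24.16) / 9.83 = 3.02.
|z| = 3.02 > 2.5.

yes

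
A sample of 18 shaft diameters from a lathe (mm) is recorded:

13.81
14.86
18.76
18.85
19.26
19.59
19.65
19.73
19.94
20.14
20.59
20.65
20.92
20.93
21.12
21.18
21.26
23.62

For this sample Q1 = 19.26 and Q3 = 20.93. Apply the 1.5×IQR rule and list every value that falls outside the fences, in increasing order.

IQR = Q3 − Q1 = 20.93 − 19.26 = 1.67.
Lower fence = Q1 − 1.5·IQR = 19.26 − 2.505 = 16.755.
Upper fence = Q3 + 1.5·IQR = 20.93 + 2.505 = 23.435.
13.81 < 16.755 → outlier.
14.86 < 16.755 → outlier.
23.62 > 23.435 → outlier.
All remaining values lie within [16.755, 23.435].

13.81, 14.86, 23.62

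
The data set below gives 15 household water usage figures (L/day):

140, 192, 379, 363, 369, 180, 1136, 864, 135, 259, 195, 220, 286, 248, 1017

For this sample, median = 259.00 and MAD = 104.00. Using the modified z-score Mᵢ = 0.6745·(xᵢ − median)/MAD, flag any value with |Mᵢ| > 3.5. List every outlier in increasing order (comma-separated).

|Mᵢ| > 3.5 ⇔ |xᵢ − 259.00| > 3.5·104.00/0.6745 = 539.66.
So outliers lie outside [-280.66, 798.66].
864: M = 3.92 → outlier.
1017: M = 4.92 → outlier.
1136: M = 5.69 → outlier.

864, 1017, 1136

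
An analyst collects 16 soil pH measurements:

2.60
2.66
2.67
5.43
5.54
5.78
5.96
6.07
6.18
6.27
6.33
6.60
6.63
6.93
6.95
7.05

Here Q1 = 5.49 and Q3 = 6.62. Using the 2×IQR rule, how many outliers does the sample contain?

3

IQR = 1.13; fences at 5.49 − 2.26 = 3.23 and 6.62 + 2.26 = 8.88.
Outside the cutoffs: 2.60, 2.66, 2.67.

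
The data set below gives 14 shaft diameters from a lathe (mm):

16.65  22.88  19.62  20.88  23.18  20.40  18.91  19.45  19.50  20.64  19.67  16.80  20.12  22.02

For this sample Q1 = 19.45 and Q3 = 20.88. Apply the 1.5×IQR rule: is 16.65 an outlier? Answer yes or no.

yes

IQR = Q3 − Q1 = 20.88 − 19.45 = 1.43.
Lower fence = Q1 − 1.5·IQR = 19.45 − 2.145 = 17.305.
Upper fence = Q3 + 1.5·IQR = 20.88 + 2.145 = 23.025.
16.65 lies below the lower fence.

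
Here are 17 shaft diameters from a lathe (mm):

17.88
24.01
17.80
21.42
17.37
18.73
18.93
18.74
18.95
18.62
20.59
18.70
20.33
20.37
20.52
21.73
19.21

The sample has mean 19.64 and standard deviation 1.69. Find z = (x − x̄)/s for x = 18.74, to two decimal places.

z = (18.74 − 19.64) / 1.69 = -0.53.

-0.53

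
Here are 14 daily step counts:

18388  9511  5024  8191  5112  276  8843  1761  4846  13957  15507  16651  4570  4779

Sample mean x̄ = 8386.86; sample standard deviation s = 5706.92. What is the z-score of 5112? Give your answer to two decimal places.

-0.57

z = (5112 − 8386.86) / 5706.92 = -0.57.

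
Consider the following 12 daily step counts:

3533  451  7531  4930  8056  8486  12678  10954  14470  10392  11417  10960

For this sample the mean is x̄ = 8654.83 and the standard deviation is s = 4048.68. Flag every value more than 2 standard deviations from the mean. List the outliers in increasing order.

451

Cutoffs at x̄ ± 2s: 8654.83 ± 2·4048.68 = [557.47, 16752.19].
451: z = -2.03, |z| > 2 → outlier.
Every other value lies within [557.47, 16752.19].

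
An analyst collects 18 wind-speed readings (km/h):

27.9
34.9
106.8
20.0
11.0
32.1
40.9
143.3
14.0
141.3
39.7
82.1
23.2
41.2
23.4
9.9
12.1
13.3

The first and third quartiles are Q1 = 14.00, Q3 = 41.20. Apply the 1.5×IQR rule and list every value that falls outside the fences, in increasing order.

IQR = Q3 − Q1 = 41.20 − 14.00 = 27.20.
Lower fence = Q1 − 1.5·IQR = 14.00 − 40.80 = -26.80.
Upper fence = Q3 + 1.5·IQR = 41.20 + 40.80 = 82.00.
82.1 > 82.00 → outlier.
106.8 > 82.00 → outlier.
141.3 > 82.00 → outlier.
143.3 > 82.00 → outlier.
All remaining values lie within [-26.80, 82.00].

82.1, 106.8, 141.3, 143.3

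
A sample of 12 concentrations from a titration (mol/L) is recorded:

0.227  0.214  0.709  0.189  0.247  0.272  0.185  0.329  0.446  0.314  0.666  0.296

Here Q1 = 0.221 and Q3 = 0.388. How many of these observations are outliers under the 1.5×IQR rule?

2

IQR = 0.167; fences at 0.221 − 0.2505 = -0.0295 and 0.388 + 0.2505 = 0.6385.
Outside the cutoffs: 0.666, 0.709.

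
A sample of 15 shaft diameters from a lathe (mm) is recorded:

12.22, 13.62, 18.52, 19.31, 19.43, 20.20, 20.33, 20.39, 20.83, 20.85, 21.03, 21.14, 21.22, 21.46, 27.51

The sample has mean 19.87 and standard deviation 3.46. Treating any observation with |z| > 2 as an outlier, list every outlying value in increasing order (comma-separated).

12.22, 27.51

Cutoffs at x̄ ± 2s: 19.87 ± 2·3.46 = [12.95, 26.79].
12.22: z = -2.21, |z| > 2 → outlier.
27.51: z = 2.21, |z| > 2 → outlier.
Every other value lies within [12.95, 26.79].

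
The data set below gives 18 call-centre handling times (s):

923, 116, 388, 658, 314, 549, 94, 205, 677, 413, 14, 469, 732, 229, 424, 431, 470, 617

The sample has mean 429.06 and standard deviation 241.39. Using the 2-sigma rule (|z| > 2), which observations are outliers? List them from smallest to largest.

Cutoffs at x̄ ± 2s: 429.06 ± 2·241.39 = [-53.72, 911.84].
923: z = 2.05, |z| > 2 → outlier.
Every other value lies within [-53.72, 911.84].

923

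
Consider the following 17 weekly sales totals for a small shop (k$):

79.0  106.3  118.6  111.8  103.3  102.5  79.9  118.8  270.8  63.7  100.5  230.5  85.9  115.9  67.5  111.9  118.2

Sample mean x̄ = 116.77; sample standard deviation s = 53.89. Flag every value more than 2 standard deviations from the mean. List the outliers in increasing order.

230.5, 270.8

Cutoffs at x̄ ± 2s: 116.77 ± 2·53.89 = [8.99, 224.55].
230.5: z = 2.11, |z| > 2 → outlier.
270.8: z = 2.86, |z| > 2 → outlier.
Every other value lies within [8.99, 224.55].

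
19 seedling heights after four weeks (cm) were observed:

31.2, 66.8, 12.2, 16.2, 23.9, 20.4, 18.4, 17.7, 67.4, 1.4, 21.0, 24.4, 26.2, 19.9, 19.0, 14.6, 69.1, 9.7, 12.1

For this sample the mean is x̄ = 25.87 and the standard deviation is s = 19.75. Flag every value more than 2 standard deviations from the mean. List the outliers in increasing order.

66.8, 67.4, 69.1

Cutoffs at x̄ ± 2s: 25.87 ± 2·19.75 = [-13.63, 65.37].
66.8: z = 2.07, |z| > 2 → outlier.
67.4: z = 2.10, |z| > 2 → outlier.
69.1: z = 2.19, |z| > 2 → outlier.
Every other value lies within [-13.63, 65.37].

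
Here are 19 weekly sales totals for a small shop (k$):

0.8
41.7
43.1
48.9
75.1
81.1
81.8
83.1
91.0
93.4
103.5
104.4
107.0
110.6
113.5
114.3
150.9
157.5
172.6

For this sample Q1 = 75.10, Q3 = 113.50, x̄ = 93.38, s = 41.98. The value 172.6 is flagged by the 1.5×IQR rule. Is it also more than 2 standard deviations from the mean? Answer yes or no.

no

z = (172.6 − 93.38) / 41.98 = 1.89.
|z| = 1.89 ≤ 2.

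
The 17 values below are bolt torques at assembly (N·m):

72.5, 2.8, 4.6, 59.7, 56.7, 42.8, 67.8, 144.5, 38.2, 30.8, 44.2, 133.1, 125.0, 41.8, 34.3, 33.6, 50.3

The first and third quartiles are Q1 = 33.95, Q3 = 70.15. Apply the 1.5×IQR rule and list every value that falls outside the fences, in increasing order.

IQR = Q3 − Q1 = 70.15 − 33.95 = 36.20.
Lower fence = Q1 − 1.5·IQR = 33.95 − 54.30 = -20.35.
Upper fence = Q3 + 1.5·IQR = 70.15 + 54.30 = 124.45.
125.0 > 124.45 → outlier.
133.1 > 124.45 → outlier.
144.5 > 124.45 → outlier.
All remaining values lie within [-20.35, 124.45].

125.0, 133.1, 144.5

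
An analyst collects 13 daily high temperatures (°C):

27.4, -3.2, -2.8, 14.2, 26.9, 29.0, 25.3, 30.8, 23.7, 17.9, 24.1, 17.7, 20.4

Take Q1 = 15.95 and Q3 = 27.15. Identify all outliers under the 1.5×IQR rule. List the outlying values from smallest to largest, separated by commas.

-3.2, -2.8

IQR = Q3 − Q1 = 27.15 − 15.95 = 11.20.
Lower fence = Q1 − 1.5·IQR = 15.95 − 16.80 = -0.85.
Upper fence = Q3 + 1.5·IQR = 27.15 + 16.80 = 43.95.
-3.2 < -0.85 → outlier.
-2.8 < -0.85 → outlier.
All remaining values lie within [-0.85, 43.95].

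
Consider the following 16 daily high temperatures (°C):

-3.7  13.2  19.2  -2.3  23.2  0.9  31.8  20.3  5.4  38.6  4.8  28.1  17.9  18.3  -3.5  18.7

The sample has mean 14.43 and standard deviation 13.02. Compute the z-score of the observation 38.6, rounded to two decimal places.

1.86

z = (38.6 − 14.43) / 13.02 = 1.86.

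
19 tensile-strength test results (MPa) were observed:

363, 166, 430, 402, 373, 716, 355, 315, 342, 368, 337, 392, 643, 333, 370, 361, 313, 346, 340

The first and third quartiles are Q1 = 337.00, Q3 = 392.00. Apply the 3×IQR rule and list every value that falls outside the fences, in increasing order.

166, 643, 716

IQR = Q3 − Q1 = 392.00 − 337.00 = 55.00.
Lower fence = Q1 − 3·IQR = 337.00 − 165.00 = 172.00.
Upper fence = Q3 + 3·IQR = 392.00 + 165.00 = 557.00.
166 < 172.00 → outlier.
643 > 557.00 → outlier.
716 > 557.00 → outlier.
All remaining values lie within [172.00, 557.00].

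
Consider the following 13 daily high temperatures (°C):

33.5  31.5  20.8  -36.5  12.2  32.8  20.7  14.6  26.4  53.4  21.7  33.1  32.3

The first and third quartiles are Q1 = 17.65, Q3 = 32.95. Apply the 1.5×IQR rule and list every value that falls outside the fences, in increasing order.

-36.5

IQR = Q3 − Q1 = 32.95 − 17.65 = 15.30.
Lower fence = Q1 − 1.5·IQR = 17.65 − 22.95 = -5.30.
Upper fence = Q3 + 1.5·IQR = 32.95 + 22.95 = 55.90.
-36.5 < -5.30 → outlier.
All remaining values lie within [-5.30, 55.90].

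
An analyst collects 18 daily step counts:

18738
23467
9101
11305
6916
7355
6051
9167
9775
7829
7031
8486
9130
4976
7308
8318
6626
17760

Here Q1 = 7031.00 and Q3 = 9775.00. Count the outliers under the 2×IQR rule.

IQR = 2744.00; fences at 7031.00 − 5488.00 = 1543.00 and 9775.00 + 5488.00 = 15263.00.
Outside the cutoffs: 17760, 18738, 23467.

3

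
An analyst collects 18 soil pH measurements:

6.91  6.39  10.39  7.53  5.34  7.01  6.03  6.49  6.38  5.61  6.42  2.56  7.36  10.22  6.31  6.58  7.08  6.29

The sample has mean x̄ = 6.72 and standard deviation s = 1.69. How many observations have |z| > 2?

Cutoffs: x̄ ± 2s = [3.34, 10.10].
Outside the cutoffs: 2.56, 10.22, 10.39.

3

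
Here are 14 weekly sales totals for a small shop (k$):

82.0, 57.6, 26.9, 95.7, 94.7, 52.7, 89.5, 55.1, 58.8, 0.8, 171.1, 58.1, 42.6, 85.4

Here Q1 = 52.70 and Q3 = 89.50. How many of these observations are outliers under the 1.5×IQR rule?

IQR = 36.80; fences at 52.70 − 55.20 = -2.50 and 89.50 + 55.20 = 144.70.
Outside the cutoffs: 171.1.

1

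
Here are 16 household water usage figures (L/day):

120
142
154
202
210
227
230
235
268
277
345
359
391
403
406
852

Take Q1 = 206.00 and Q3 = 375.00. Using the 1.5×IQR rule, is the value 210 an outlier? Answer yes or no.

no

IQR = Q3 − Q1 = 375.00 − 206.00 = 169.00.
Lower fence = Q1 − 1.5·IQR = 206.00 − 253.50 = -47.50.
Upper fence = Q3 + 1.5·IQR = 375.00 + 253.50 = 628.50.
210 lies within [-47.50, 628.50].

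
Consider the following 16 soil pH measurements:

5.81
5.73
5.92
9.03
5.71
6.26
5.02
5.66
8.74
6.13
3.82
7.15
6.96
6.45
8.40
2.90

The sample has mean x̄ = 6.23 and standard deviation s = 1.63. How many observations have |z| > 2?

1

Cutoffs: x̄ ± 2s = [2.97, 9.49].
Outside the cutoffs: 2.90.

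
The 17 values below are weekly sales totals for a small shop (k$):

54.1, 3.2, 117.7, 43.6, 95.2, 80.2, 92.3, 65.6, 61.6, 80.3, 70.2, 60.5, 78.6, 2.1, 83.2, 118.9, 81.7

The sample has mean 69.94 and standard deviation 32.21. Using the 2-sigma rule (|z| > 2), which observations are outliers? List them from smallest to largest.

2.1, 3.2

Cutoffs at x̄ ± 2s: 69.94 ± 2·32.21 = [5.52, 134.36].
2.1: z = -2.11, |z| > 2 → outlier.
3.2: z = -2.07, |z| > 2 → outlier.
Every other value lies within [5.52, 134.36].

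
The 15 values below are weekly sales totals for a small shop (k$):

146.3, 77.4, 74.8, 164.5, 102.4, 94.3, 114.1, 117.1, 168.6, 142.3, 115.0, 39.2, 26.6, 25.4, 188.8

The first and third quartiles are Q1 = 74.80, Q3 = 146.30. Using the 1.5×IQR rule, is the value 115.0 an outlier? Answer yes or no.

no

IQR = Q3 − Q1 = 146.30 − 74.80 = 71.50.
Lower fence = Q1 − 1.5·IQR = 74.80 − 107.25 = -32.45.
Upper fence = Q3 + 1.5·IQR = 146.30 + 107.25 = 253.55.
115.0 lies within [-32.45, 253.55].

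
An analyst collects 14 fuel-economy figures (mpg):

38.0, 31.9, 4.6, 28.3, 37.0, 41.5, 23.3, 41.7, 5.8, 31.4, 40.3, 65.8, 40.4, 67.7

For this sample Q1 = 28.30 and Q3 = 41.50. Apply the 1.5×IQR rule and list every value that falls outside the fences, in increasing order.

IQR = Q3 − Q1 = 41.50 − 28.30 = 13.20.
Lower fence = Q1 − 1.5·IQR = 28.30 − 19.80 = 8.50.
Upper fence = Q3 + 1.5·IQR = 41.50 + 19.80 = 61.30.
4.6 < 8.50 → outlier.
5.8 < 8.50 → outlier.
65.8 > 61.30 → outlier.
67.7 > 61.30 → outlier.
All remaining values lie within [8.50, 61.30].

4.6, 5.8, 65.8, 67.7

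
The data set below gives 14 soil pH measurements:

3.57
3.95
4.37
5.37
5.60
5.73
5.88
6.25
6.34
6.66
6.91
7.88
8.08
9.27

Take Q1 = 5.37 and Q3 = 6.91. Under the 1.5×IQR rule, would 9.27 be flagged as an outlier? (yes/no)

IQR = Q3 − Q1 = 6.91 − 5.37 = 1.54.
Lower fence = Q1 − 1.5·IQR = 5.37 − 2.31 = 3.06.
Upper fence = Q3 + 1.5·IQR = 6.91 + 2.31 = 9.22.
9.27 lies above the upper fence.

yes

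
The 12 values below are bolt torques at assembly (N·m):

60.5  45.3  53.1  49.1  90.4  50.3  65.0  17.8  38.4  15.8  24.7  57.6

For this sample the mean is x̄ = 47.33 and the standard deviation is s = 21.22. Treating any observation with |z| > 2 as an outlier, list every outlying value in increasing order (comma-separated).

90.4

Cutoffs at x̄ ± 2s: 47.33 ± 2·21.22 = [4.89, 89.77].
90.4: z = 2.03, |z| > 2 → outlier.
Every other value lies within [4.89, 89.77].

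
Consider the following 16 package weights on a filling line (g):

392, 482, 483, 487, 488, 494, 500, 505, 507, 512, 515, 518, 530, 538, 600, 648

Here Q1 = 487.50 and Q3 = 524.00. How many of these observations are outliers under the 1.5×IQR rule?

3

IQR = 36.50; fences at 487.50 − 54.75 = 432.75 and 524.00 + 54.75 = 578.75.
Outside the cutoffs: 392, 600, 648.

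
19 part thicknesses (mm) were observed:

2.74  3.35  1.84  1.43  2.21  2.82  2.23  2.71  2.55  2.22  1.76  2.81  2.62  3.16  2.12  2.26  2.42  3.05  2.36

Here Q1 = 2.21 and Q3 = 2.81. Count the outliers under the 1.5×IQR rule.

IQR = 0.60; fences at 2.21 − 0.90 = 1.31 and 2.81 + 0.90 = 3.71.
Every value lies within the cutoffs.

0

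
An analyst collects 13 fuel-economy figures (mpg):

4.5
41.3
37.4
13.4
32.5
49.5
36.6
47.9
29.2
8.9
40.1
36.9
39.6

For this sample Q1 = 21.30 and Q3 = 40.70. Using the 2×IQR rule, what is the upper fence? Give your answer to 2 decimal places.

79.50

IQR = Q3 − Q1 = 40.70 − 21.30 = 19.40.
Lower fence = Q1 − 2·IQR = 21.30 − 38.80 = -17.50.
Upper fence = Q3 + 2·IQR = 40.70 + 38.80 = 79.50.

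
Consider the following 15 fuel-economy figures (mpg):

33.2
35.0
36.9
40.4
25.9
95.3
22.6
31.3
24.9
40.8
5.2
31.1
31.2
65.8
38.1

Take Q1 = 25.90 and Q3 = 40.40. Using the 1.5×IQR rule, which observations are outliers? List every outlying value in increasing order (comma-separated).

IQR = Q3 − Q1 = 40.40 − 25.90 = 14.50.
Lower fence = Q1 − 1.5·IQR = 25.90 − 21.75 = 4.15.
Upper fence = Q3 + 1.5·IQR = 40.40 + 21.75 = 62.15.
65.8 > 62.15 → outlier.
95.3 > 62.15 → outlier.
All remaining values lie within [4.15, 62.15].

65.8, 95.3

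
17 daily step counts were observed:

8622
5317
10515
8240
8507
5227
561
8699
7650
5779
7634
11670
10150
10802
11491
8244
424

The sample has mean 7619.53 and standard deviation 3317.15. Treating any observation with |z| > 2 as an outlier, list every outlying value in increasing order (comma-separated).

424, 561

Cutoffs at x̄ ± 2s: 7619.53 ± 2·3317.15 = [985.23, 14253.83].
424: z = -2.17, |z| > 2 → outlier.
561: z = -2.13, |z| > 2 → outlier.
Every other value lies within [985.23, 14253.83].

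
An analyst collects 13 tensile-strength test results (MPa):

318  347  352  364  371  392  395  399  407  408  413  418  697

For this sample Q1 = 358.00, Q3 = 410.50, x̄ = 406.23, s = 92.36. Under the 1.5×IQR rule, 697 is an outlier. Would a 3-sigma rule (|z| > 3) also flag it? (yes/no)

z = (697 − 406.23) / 92.36 = 3.15.
|z| = 3.15 > 3.

yes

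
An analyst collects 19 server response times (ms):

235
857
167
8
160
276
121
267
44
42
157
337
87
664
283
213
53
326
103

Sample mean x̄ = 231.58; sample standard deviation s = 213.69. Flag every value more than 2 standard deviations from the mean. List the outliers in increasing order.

Cutoffs at x̄ ± 2s: 231.58 ± 2·213.69 = [-195.80, 658.96].
664: z = 2.02, |z| > 2 → outlier.
857: z = 2.93, |z| > 2 → outlier.
Every other value lies within [-195.80, 658.96].

664, 857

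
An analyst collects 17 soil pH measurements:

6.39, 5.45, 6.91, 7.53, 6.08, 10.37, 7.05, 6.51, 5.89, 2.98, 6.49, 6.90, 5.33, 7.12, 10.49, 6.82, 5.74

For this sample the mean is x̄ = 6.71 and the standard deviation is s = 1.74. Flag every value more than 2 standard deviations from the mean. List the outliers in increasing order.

2.98, 10.37, 10.49

Cutoffs at x̄ ± 2s: 6.71 ± 2·1.74 = [3.23, 10.19].
2.98: z = -2.14, |z| > 2 → outlier.
10.37: z = 2.10, |z| > 2 → outlier.
10.49: z = 2.17, |z| > 2 → outlier.
Every other value lies within [3.23, 10.19].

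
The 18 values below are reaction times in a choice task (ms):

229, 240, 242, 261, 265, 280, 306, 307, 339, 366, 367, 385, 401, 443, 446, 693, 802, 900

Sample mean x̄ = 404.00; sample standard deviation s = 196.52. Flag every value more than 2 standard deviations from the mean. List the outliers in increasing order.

Cutoffs at x̄ ± 2s: 404.00 ± 2·196.52 = [10.96, 797.04].
802: z = 2.03, |z| > 2 → outlier.
900: z = 2.52, |z| > 2 → outlier.
Every other value lies within [10.96, 797.04].

802, 900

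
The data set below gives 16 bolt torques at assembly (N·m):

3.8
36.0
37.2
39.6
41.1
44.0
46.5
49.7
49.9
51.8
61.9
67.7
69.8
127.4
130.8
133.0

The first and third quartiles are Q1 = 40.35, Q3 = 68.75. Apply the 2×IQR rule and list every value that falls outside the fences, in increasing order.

IQR = Q3 − Q1 = 68.75 − 40.35 = 28.40.
Lower fence = Q1 − 2·IQR = 40.35 − 56.80 = -16.45.
Upper fence = Q3 + 2·IQR = 68.75 + 56.80 = 125.55.
127.4 > 125.55 → outlier.
130.8 > 125.55 → outlier.
133.0 > 125.55 → outlier.
All remaining values lie within [-16.45, 125.55].

127.4, 130.8, 133.0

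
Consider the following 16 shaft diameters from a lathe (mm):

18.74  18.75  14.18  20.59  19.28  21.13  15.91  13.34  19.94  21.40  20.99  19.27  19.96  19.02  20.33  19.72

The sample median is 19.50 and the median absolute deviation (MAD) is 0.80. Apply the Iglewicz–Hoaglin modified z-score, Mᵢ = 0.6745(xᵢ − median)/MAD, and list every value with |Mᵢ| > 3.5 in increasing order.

|Mᵢ| > 3.5 ⇔ |xᵢ − 19.50| > 3.5·0.80/0.6745 = 4.15.
So outliers lie outside [15.35, 23.65].
13.34: M = -5.19 → outlier.
14.18: M = -4.49 → outlier.

13.34, 14.18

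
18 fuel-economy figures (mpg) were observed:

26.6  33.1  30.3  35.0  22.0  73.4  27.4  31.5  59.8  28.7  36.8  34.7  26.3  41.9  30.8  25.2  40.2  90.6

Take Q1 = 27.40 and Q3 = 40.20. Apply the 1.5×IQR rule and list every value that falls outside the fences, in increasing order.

IQR = Q3 − Q1 = 40.20 − 27.40 = 12.80.
Lower fence = Q1 − 1.5·IQR = 27.40 − 19.20 = 8.20.
Upper fence = Q3 + 1.5·IQR = 40.20 + 19.20 = 59.40.
59.8 > 59.40 → outlier.
73.4 > 59.40 → outlier.
90.6 > 59.40 → outlier.
All remaining values lie within [8.20, 59.40].

59.8, 73.4, 90.6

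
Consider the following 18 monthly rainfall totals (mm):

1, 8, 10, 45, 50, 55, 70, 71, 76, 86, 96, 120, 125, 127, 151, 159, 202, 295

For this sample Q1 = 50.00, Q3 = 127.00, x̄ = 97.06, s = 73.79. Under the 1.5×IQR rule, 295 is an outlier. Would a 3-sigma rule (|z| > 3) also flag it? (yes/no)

no

z = (295 − 97.06) / 73.79 = 2.68.
|z| = 2.68 ≤ 3.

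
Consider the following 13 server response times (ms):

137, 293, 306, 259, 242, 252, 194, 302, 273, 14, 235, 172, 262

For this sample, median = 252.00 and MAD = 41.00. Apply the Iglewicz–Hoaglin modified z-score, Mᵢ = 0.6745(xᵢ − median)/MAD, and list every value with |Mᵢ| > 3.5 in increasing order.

|Mᵢ| > 3.5 ⇔ |xᵢ − 252.00| > 3.5·41.00/0.6745 = 212.75.
So outliers lie outside [39.25, 464.75].
14: M = -3.92 → outlier.

14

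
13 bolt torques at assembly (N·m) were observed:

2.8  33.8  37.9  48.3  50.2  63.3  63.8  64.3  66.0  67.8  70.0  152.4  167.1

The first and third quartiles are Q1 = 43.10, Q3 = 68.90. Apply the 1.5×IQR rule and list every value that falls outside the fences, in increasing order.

2.8, 152.4, 167.1

IQR = Q3 − Q1 = 68.90 − 43.10 = 25.80.
Lower fence = Q1 − 1.5·IQR = 43.10 − 38.70 = 4.40.
Upper fence = Q3 + 1.5·IQR = 68.90 + 38.70 = 107.60.
2.8 < 4.40 → outlier.
152.4 > 107.60 → outlier.
167.1 > 107.60 → outlier.
All remaining values lie within [4.40, 107.60].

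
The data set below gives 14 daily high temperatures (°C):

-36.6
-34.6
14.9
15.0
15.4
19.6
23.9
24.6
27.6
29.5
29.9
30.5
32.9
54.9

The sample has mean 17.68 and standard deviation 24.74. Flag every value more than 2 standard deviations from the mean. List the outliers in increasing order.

Cutoffs at x̄ ± 2s: 17.68 ± 2·24.74 = [-31.80, 67.16].
-36.6: z = -2.19, |z| > 2 → outlier.
-34.6: z = -2.11, |z| > 2 → outlier.
Every other value lies within [-31.80, 67.16].

-36.6, -34.6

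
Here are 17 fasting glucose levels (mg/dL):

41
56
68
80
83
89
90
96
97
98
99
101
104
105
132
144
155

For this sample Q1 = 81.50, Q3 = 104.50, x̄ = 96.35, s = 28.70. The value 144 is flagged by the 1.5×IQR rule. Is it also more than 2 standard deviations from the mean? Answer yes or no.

z = (144 − 96.35) / 28.70 = 1.66.
|z| = 1.66 ≤ 2.

no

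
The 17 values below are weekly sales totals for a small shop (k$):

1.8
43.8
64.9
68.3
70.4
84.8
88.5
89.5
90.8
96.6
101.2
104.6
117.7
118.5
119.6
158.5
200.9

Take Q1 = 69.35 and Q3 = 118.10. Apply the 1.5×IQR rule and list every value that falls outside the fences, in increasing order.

200.9

IQR = Q3 − Q1 = 118.10 − 69.35 = 48.75.
Lower fence = Q1 − 1.5·IQR = 69.35 − 73.125 = -3.775.
Upper fence = Q3 + 1.5·IQR = 118.10 + 73.125 = 191.225.
200.9 > 191.225 → outlier.
All remaining values lie within [-3.775, 191.225].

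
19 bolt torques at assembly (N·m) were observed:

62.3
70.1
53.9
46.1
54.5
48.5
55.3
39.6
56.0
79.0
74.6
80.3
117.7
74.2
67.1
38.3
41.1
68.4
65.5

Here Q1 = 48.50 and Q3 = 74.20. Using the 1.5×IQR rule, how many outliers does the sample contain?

1

IQR = 25.70; fences at 48.50 − 38.55 = 9.95 and 74.20 + 38.55 = 112.75.
Outside the cutoffs: 117.7.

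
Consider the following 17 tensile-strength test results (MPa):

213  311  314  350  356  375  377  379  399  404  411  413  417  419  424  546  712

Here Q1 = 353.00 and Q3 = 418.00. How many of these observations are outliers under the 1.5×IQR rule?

IQR = 65.00; fences at 353.00 − 97.50 = 255.50 and 418.00 + 97.50 = 515.50.
Outside the cutoffs: 213, 546, 712.

3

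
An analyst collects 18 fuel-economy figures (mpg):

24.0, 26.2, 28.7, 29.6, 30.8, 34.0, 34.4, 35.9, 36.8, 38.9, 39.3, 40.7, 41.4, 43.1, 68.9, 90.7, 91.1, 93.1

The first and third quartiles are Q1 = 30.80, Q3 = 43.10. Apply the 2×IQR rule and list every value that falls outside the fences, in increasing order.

IQR = Q3 − Q1 = 43.10 − 30.80 = 12.30.
Lower fence = Q1 − 2·IQR = 30.80 − 24.60 = 6.20.
Upper fence = Q3 + 2·IQR = 43.10 + 24.60 = 67.70.
68.9 > 67.70 → outlier.
90.7 > 67.70 → outlier.
91.1 > 67.70 → outlier.
93.1 > 67.70 → outlier.
All remaining values lie within [6.20, 67.70].

68.9, 90.7, 91.1, 93.1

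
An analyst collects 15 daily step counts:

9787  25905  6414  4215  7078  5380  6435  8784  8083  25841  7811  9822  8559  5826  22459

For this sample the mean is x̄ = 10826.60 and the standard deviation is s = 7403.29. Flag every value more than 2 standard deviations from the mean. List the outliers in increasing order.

25841, 25905

Cutoffs at x̄ ± 2s: 10826.60 ± 2·7403.29 = [-3979.98, 25633.18].
25841: z = 2.03, |z| > 2 → outlier.
25905: z = 2.04, |z| > 2 → outlier.
Every other value lies within [-3979.98, 25633.18].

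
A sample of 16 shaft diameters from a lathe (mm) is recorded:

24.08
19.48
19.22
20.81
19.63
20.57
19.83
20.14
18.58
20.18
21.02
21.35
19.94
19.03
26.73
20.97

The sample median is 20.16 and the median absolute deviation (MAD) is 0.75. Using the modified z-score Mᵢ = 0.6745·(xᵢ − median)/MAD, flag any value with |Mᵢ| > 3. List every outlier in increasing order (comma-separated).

|Mᵢ| > 3 ⇔ |xᵢ − 20.16| > 3·0.75/0.6745 = 3.34.
So outliers lie outside [16.82, 23.50].
24.08: M = 3.53 → outlier.
26.73: M = 5.91 → outlier.

24.08, 26.73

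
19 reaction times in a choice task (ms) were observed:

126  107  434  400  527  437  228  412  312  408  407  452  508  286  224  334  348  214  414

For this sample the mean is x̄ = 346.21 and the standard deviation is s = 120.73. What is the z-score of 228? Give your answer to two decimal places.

-0.98

z = (228 − 346.21) / 120.73 = -0.98.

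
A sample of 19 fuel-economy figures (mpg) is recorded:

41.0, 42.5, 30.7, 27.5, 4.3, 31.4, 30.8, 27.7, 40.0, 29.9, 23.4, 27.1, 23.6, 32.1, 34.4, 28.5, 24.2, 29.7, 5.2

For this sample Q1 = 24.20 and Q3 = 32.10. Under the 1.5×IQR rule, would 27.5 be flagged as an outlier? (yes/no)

IQR = Q3 − Q1 = 32.10 − 24.20 = 7.90.
Lower fence = Q1 − 1.5·IQR = 24.20 − 11.85 = 12.35.
Upper fence = Q3 + 1.5·IQR = 32.10 + 11.85 = 43.95.
27.5 lies within [12.35, 43.95].

no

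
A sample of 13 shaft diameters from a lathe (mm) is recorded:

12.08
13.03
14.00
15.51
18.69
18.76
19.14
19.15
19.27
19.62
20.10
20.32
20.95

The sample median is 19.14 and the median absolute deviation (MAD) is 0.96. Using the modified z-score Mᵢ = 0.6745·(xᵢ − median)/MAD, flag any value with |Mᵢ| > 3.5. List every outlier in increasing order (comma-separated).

|Mᵢ| > 3.5 ⇔ |xᵢ − 19.14| > 3.5·0.96/0.6745 = 4.98.
So outliers lie outside [14.16, 24.12].
12.08: M = -4.96 → outlier.
13.03: M = -4.29 → outlier.
14.00: M = -3.61 → outlier.

12.08, 13.03, 14.00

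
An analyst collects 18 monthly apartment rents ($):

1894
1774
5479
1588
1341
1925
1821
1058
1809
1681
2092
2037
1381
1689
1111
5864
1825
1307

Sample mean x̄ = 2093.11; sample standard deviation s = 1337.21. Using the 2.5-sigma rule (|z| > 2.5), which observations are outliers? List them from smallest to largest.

5479, 5864

Cutoffs at x̄ ± 2.5s: 2093.11 ± 2.5·1337.21 = [-1249.915, 5436.135].
5479: z = 2.53, |z| > 2.5 → outlier.
5864: z = 2.82, |z| > 2.5 → outlier.
Every other value lies within [-1249.915, 5436.135].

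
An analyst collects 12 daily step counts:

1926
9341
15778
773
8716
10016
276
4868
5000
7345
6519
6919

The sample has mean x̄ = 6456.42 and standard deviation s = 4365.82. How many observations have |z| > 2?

Cutoffs: x̄ ± 2s = [-2275.22, 15188.06].
Outside the cutoffs: 15778.

1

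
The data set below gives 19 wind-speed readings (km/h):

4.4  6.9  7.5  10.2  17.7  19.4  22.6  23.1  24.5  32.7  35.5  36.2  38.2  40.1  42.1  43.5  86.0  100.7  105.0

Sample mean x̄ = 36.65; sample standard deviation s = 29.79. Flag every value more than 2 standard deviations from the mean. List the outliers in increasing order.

100.7, 105.0

Cutoffs at x̄ ± 2s: 36.65 ± 2·29.79 = [-22.93, 96.23].
100.7: z = 2.15, |z| > 2 → outlier.
105.0: z = 2.29, |z| > 2 → outlier.
Every other value lies within [-22.93, 96.23].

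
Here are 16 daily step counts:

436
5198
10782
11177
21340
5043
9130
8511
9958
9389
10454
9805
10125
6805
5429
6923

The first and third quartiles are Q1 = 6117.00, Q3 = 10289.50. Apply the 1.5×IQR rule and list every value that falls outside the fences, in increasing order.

IQR = Q3 − Q1 = 10289.50 − 6117.00 = 4172.50.
Lower fence = Q1 − 1.5·IQR = 6117.00 − 6258.75 = -141.75.
Upper fence = Q3 + 1.5·IQR = 10289.50 + 6258.75 = 16548.25.
21340 > 16548.25 → outlier.
All remaining values lie within [-141.75, 16548.25].

21340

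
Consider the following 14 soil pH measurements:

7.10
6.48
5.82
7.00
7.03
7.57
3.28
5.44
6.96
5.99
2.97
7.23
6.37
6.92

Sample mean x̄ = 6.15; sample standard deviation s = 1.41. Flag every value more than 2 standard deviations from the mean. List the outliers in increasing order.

Cutoffs at x̄ ± 2s: 6.15 ± 2·1.41 = [3.33, 8.97].
2.97: z = -2.26, |z| > 2 → outlier.
3.28: z = -2.04, |z| > 2 → outlier.
Every other value lies within [3.33, 8.97].

2.97, 3.28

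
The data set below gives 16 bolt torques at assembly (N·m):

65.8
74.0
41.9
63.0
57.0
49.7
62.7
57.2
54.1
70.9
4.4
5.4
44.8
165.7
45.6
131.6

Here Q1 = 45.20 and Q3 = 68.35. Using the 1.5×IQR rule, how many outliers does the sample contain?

4

IQR = 23.15; fences at 45.20 − 34.725 = 10.475 and 68.35 + 34.725 = 103.075.
Outside the cutoffs: 4.4, 5.4, 131.6, 165.7.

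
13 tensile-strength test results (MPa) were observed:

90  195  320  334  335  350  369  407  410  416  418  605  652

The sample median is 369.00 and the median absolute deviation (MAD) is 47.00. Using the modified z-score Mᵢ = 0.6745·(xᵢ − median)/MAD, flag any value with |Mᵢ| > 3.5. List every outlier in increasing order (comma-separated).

|Mᵢ| > 3.5 ⇔ |xᵢ − 369.00| > 3.5·47.00/0.6745 = 243.88.
So outliers lie outside [125.12, 612.88].
90: M = -4.00 → outlier.
652: M = 4.06 → outlier.

90, 652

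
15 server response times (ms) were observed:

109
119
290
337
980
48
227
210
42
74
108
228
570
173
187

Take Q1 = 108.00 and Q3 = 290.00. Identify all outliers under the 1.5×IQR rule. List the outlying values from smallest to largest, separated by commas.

IQR = Q3 − Q1 = 290.00 − 108.00 = 182.00.
Lower fence = Q1 − 1.5·IQR = 108.00 − 273.00 = -165.00.
Upper fence = Q3 + 1.5·IQR = 290.00 + 273.00 = 563.00.
570 > 563.00 → outlier.
980 > 563.00 → outlier.
All remaining values lie within [-165.00, 563.00].

570, 980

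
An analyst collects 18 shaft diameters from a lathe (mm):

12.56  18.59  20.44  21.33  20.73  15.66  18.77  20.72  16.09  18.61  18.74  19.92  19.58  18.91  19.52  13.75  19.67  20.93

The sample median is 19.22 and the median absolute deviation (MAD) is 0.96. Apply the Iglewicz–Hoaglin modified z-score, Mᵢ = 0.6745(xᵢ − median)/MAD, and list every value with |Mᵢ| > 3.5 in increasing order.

12.56, 13.75

|Mᵢ| > 3.5 ⇔ |xᵢ − 19.22| > 3.5·0.96/0.6745 = 4.98.
So outliers lie outside [14.24, 24.20].
12.56: M = -4.68 → outlier.
13.75: M = -3.84 → outlier.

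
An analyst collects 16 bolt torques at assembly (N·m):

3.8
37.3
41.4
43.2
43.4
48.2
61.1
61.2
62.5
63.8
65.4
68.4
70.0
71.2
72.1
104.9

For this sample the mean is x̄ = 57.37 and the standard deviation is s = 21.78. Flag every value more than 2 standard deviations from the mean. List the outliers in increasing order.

Cutoffs at x̄ ± 2s: 57.37 ± 2·21.78 = [13.81, 100.93].
3.8: z = -2.46, |z| > 2 → outlier.
104.9: z = 2.18, |z| > 2 → outlier.
Every other value lies within [13.81, 100.93].

3.8, 104.9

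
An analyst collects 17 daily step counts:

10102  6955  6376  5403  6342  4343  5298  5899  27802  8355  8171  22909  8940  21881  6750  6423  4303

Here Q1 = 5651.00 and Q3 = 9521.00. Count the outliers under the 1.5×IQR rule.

IQR = 3870.00; fences at 5651.00 − 5805.00 = -154.00 and 9521.00 + 5805.00 = 15326.00.
Outside the cutoffs: 21881, 22909, 27802.

3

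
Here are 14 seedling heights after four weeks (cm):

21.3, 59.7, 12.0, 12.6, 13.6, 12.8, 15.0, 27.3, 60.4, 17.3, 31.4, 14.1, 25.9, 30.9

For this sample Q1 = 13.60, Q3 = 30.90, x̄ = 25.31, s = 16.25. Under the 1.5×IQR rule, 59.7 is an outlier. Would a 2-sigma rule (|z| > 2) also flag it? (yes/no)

yes

z = (59.7 − 25.31) / 16.25 = 2.12.
|z| = 2.12 > 2.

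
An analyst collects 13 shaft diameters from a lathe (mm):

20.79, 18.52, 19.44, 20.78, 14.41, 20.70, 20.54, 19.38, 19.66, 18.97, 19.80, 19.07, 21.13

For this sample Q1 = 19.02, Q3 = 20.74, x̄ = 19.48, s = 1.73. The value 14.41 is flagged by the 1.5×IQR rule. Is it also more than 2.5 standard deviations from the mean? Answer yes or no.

yes

z = (14.41 − 19.48) / 1.73 = -2.93.
|z| = 2.93 > 2.5.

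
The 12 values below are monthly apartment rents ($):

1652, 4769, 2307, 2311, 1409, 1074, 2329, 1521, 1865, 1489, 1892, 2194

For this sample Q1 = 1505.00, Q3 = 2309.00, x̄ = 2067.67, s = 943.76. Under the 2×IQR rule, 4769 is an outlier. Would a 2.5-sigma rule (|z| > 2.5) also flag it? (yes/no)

yes

z = (4769 − 2067.67) / 943.76 = 2.86.
|z| = 2.86 > 2.5.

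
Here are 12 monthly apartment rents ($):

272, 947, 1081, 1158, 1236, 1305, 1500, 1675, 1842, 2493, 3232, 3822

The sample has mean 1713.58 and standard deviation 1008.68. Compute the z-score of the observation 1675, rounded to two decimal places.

z = (1675 − 1713.58) / 1008.68 = -0.04.

-0.04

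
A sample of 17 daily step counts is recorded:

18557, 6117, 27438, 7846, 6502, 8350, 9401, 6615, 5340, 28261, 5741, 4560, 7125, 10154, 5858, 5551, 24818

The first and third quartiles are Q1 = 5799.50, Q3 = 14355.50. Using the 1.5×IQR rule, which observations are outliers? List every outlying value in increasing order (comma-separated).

IQR = Q3 − Q1 = 14355.50 − 5799.50 = 8556.00.
Lower fence = Q1 − 1.5·IQR = 5799.50 − 12834.00 = -7034.50.
Upper fence = Q3 + 1.5·IQR = 14355.50 + 12834.00 = 27189.50.
27438 > 27189.50 → outlier.
28261 > 27189.50 → outlier.
All remaining values lie within [-7034.50, 27189.50].

27438, 28261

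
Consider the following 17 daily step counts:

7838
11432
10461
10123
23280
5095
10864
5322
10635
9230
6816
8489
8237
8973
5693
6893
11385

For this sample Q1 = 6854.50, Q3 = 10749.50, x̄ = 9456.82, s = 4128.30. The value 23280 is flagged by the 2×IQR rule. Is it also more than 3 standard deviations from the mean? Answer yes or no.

z = (23280 − 9456.82) / 4128.30 = 3.35.
|z| = 3.35 > 3.

yes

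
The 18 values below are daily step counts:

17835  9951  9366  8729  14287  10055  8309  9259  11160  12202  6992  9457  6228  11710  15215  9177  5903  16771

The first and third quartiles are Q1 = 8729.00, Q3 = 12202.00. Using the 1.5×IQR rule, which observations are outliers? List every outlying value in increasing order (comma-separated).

17835

IQR = Q3 − Q1 = 12202.00 − 8729.00 = 3473.00.
Lower fence = Q1 − 1.5·IQR = 8729.00 − 5209.50 = 3519.50.
Upper fence = Q3 + 1.5·IQR = 12202.00 + 5209.50 = 17411.50.
17835 > 17411.50 → outlier.
All remaining values lie within [3519.50, 17411.50].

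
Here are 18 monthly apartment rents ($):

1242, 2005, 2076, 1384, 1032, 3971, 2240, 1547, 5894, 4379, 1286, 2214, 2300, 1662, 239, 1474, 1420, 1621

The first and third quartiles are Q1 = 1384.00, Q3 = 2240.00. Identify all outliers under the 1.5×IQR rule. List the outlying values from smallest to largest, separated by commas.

IQR = Q3 − Q1 = 2240.00 − 1384.00 = 856.00.
Lower fence = Q1 − 1.5·IQR = 1384.00 − 1284.00 = 100.00.
Upper fence = Q3 + 1.5·IQR = 2240.00 + 1284.00 = 3524.00.
3971 > 3524.00 → outlier.
4379 > 3524.00 → outlier.
5894 > 3524.00 → outlier.
All remaining values lie within [100.00, 3524.00].

3971, 4379, 5894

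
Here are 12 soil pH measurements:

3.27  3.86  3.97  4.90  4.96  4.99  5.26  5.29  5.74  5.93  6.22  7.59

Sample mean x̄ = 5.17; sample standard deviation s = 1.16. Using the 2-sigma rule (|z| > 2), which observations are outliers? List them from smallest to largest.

7.59

Cutoffs at x̄ ± 2s: 5.17 ± 2·1.16 = [2.85, 7.49].
7.59: z = 2.09, |z| > 2 → outlier.
Every other value lies within [2.85, 7.49].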